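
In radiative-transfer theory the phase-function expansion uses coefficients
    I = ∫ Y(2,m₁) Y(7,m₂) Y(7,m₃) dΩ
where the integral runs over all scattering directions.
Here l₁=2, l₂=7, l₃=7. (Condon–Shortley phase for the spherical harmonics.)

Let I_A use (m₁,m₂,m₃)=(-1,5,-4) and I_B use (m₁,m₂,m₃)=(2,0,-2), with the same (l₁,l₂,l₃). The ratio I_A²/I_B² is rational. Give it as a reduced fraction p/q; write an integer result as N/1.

l's match ⇒ only the (l;m) 3-j factors differ between A and B.
A: triangle coeff Δ(2,7,7) = 1/185640; Σ_t [1,2]: t=1:−1/79833600 t=2:+1/14515200 = 1/17740800; (3j)²=729/30940 [(2 7 7; -1 5 -4)], sign=-1
B: triangle coeff Δ(2,7,7) = 1/185640; Σ_t [0,0]: t=0:+1/2419200 = 1/2419200; (3j)²=27/1105 [(2 7 7; 2 0 -2)], sign=-1
I_A²/I_B² = (729/30940)/(27/1105) = 27/28

27/28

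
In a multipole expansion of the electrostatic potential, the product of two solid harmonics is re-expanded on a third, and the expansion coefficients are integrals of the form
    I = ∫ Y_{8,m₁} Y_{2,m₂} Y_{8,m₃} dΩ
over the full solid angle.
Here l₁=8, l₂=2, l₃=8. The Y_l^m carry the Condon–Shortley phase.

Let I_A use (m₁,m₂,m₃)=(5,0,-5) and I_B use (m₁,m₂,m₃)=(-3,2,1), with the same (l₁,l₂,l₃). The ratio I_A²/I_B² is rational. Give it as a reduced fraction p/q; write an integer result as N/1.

1/770

Same 8,2,8: normalisation and zero-m 3j drop out of the ratio.
A: Δ: 2! 14! 2! / 19! → 1/348840; sum: t=0:+1/958003200 t=1:−1/958003200 t=2:+1/24908083200 = 1/24908083200; 3j²(8 2 8; 5 0 -5) = Δ·Π!·Σ² = 1/38760  (sign -1)
B: Δ: 2! 14! 2! / 19! → 1/348840; sum: t=2:+1/174182400 = 1/174182400; 3j²(8 2 8; -3 2 1) = Δ·Π!·Σ² = 77/3876  (sign -1)
I_A²/I_B² = (1/38760)/(77/3876) = 1/770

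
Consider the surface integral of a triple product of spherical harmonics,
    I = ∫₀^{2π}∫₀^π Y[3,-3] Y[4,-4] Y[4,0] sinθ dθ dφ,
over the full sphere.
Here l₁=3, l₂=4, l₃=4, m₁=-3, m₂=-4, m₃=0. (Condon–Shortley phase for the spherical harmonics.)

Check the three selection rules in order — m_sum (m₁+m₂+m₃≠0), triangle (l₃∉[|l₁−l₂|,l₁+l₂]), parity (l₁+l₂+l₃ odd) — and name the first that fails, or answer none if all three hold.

Σmᵢ = -7  ✗
l₃∈[|l₁−l₂|,l₁+l₂]=[1,7], have l₃=4
Σlᵢ = 11 ⇒ odd

m_sum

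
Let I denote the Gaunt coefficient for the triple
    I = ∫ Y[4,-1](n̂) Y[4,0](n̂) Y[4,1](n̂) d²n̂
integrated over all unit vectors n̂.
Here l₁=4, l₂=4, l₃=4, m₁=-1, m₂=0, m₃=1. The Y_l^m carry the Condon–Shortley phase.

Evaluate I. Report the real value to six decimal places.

m-sum 0 ✓  L=12 even ✓  0≤4≤8 ✓
Π(2lᵢ+1) = 9×9×9 = 729
triangle coeff Δ(4,4,4) = 1/450450
Σ_t [0,4]: t=0:+1/13824 t=1:−1/216 t=2:+1/64 t=3:−1/216 t=4:+1/13824 = 5/768
(3j)²=18/1001 [(4 4 4; 0 0 0)], sign=+1
Σ_t [1,4]: t=1:−1/864 t=2:+1/96 t=3:−1/144 t=4:+1/3456 = 1/384
(3j)²=9/2002 [(4 4 4; -1 0 1)], sign=-1
⇒ 4πI² = 59049/1002001
I = (-1)√(59049/1002001/(4π)) = -0.06848055

-0.068481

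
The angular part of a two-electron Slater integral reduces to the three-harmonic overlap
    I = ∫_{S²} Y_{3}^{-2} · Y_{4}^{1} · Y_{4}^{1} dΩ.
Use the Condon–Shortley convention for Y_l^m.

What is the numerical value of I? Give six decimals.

l₁+l₂+l₃=11 is odd: 3j(l;000)=0 ⇒ I=0

0.000000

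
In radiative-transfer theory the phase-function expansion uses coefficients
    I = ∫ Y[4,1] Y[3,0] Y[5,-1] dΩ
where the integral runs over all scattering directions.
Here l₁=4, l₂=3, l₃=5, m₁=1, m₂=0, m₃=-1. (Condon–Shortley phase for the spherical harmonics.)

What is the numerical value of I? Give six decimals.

Checks pass: Σm=0; 12 even; l₃=5∈[1,7].
(2·4+1)(2·3+1)(2·5+1) = 693
Δ: 2! 6! 4! / 13! → 1/180180
sum: t=0:+1/576 t=1:−1/144 t=2:+1/576 = -1/288
3j²(4 3 5; 0 0 0) = Δ·Π!·Σ² = 20/1001  (sign +1)
sum: t=0:+1/432 t=1:−1/192 t=2:+1/1440 = -19/8640
3j²(4 3 5; 1 0 -1) = Δ·Π!·Σ² = 361/30030  (sign -1)
combine: 4πI² = 693·20/1001·361/30030 = 2166/13013
take √, sign -1: I = -0.11508947

-0.115089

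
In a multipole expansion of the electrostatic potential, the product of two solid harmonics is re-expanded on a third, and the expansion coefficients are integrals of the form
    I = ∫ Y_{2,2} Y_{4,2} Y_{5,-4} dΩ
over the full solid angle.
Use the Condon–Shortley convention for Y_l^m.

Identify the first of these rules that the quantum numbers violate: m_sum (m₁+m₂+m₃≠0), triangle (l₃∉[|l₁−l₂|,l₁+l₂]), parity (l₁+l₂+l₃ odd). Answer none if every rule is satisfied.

parity

m₁+m₂+m₃ = 2 + 2 − 4 = 0  ✓
triangle: |2−4|=2 ≤ l₃=5 ≤ 2+4=6  ✓
parity: l₁+l₂+l₃ = 11 is odd  ✗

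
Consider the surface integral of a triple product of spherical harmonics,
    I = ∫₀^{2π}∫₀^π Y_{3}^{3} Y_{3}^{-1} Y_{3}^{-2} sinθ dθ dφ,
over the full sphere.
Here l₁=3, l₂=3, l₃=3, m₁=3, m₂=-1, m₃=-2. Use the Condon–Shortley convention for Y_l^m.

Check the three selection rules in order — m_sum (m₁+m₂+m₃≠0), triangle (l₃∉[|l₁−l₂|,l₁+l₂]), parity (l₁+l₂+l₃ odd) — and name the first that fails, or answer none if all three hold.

m₁+m₂+m₃ = 3 − 1 − 2 = 0  ✓
triangle: |3−3|=0 ≤ l₃=3 ≤ 3+3=6  ✓
parity: l₁+l₂+l₃ = 9 is odd  ✗

parity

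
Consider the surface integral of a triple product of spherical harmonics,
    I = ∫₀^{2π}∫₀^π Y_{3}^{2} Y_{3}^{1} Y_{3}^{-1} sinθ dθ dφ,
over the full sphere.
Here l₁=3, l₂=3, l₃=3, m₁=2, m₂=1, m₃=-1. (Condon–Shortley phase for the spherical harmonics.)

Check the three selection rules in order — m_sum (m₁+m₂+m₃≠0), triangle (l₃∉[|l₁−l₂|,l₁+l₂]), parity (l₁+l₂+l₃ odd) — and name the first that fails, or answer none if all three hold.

m_sum

azimuthal sum: 2 + 1 − 1 = 2  ✗
0 ≤ 3 ≤ 6 (triangle on l)
L = 3 + 3 + 3 = 9 (odd)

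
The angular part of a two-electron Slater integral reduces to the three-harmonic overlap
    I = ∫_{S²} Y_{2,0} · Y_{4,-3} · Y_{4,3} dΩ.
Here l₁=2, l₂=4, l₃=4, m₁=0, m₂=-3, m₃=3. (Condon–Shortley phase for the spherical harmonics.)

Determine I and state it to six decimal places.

Rules hold: Σm=0, L=10 even, 2≤4≤6.
N = 5·9·9 = 405
Δ = 2!·2!·6!/11! = 1/13860
Racah Σ t=0..2: t=0:+1/192 t=1:−1/36 t=2:+1/192 = -5/288
⇒ 3j(2 4 4; 0 0 0)² = 20/693, sgn -1
Racah Σ t=0..1: t=0:+1/480 t=1:−1/720 = 1/1440
⇒ 3j(2 4 4; 0 -3 3)² = 7/1980, sgn -1
4πI² = N·(3j₀)²·(3jₘ)² = 5/121
I = +1·√(0.0413223/4π) = 0.05734392

0.057344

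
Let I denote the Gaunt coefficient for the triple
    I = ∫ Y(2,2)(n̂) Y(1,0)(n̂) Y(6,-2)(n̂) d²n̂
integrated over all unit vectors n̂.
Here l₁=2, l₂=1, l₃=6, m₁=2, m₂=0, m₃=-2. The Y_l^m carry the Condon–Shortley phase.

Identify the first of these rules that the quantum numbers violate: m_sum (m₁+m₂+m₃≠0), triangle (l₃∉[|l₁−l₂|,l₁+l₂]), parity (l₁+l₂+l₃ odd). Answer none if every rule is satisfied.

triangle

Σmᵢ = 0  ✓
l₃∈[|l₁−l₂|,l₁+l₂]=[1,3], have l₃=6  ✗
Σlᵢ = 9 ⇒ odd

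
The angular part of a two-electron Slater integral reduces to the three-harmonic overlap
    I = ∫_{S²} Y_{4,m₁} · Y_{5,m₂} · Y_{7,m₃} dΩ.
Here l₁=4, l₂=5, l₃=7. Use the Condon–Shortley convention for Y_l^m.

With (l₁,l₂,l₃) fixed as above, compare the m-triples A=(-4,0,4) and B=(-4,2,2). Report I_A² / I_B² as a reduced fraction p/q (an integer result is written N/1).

55/21

l's match ⇒ only the (l;m) 3-j factors differ between A and B.
A: triangle coeff Δ(4,5,7) = 1/6126120; Σ_t [2,2]: t=2:+1/1036800 = 1/1036800; (3j)²=14/663 [(4 5 7; -4 0 4)], sign=-1
B: triangle coeff Δ(4,5,7) = 1/6126120; Σ_t [2,2]: t=2:+1/1036800 = 1/1036800; (3j)²=98/12155 [(4 5 7; -4 2 2)], sign=-1
I_A²/I_B² = (14/663)/(98/12155) = 55/21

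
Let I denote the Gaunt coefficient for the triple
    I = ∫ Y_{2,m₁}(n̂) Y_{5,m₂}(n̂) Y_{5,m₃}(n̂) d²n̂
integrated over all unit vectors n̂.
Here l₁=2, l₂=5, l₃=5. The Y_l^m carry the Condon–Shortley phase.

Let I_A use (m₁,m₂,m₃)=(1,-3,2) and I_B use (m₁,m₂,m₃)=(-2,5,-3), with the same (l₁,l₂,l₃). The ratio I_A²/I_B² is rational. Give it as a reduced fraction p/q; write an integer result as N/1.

Shared (l₁,l₂,l₃)=(2,5,5): N and (l;000)² cancel in I_A²/I_B².
A: Δ = 2!·2!·8!/13! = 1/38610; Racah Σ t=0..1: t=0:+1/2880 t=1:−1/10080 = 1/4032; ⇒ 3j(2 5 5; 1 -3 2)² = 10/429, sgn -1
B: Δ = 2!·2!·8!/13! = 1/38610; Racah Σ t=2..2: t=2:+1/161280 = 1/161280; ⇒ 3j(2 5 5; -2 5 -3)² = 1/143, sgn +1
I_A²/I_B² = (10/429)/(1/143) = 10/3

10/3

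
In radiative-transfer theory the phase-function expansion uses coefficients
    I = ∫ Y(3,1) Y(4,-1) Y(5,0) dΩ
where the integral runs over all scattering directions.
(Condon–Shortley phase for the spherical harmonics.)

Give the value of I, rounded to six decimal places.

Rules hold: Σm=0, L=12 even, 1≤5≤7.
N = 7·9·11 = 693
Δ = 2!·4!·6!/13! = 1/180180
Racah Σ t=0..2: t=0:+1/576 t=1:−1/144 t=2:+1/576 = -1/288
⇒ 3j(3 4 5; 0 0 0)² = 20/1001, sgn +1
Racah Σ t=0..2: t=0:+1/288 t=1:−1/288 t=2:+1/5760 = 1/5760
⇒ 3j(3 4 5; 1 -1 0)² = 1/12012, sgn -1
4πI² = N·(3j₀)²·(3jₘ)² = 15/13013
I = -1·√(0.00115269/4π) = -0.00957750

-0.009577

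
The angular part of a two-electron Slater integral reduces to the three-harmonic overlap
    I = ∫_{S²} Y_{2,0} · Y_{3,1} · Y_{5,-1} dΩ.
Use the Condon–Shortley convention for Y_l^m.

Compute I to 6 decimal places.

Checks pass: Σm=0; 10 even; l₃=5∈[1,5].
(2·2+1)(2·3+1)(2·5+1) = 385
Δ: 0! 4! 6! / 11! → 1/2310
sum: t=0:+1/144 = 1/144
3j²(2 3 5; 0 0 0) = Δ·Π!·Σ² = 10/231  (sign -1)
sum: t=0:+1/192 = 1/192
3j²(2 3 5; 0 1 -1) = Δ·Π!·Σ² = 3/77  (sign +1)
combine: 4πI² = 385·10/231·3/77 = 50/77
take √, sign -1: I = -0.22731846

-0.227318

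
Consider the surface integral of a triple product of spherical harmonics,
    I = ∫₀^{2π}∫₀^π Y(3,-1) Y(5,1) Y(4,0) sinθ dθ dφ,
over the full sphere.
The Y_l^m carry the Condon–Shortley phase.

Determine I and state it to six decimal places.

Checks pass: Σm=0; 12 even; l₃=4∈[2,8].
(2·3+1)(2·5+1)(2·4+1) = 693
Δ: 4! 2! 6! / 13! → 1/180180
sum: t=1:−1/576 t=2:+1/144 t=3:−1/576 = 1/288
3j²(3 5 4; 0 0 0) = Δ·Π!·Σ² = 20/1001  (sign +1)
sum: t=2:+1/384 t=3:−1/216 t=4:+1/2304 = -11/6912
3j²(3 5 4; -1 1 0) = Δ·Π!·Σ² = 11/1638  (sign -1)
combine: 4πI² = 693·20/1001·11/1638 = 110/1183
take √, sign -1: I = -0.08601992

-0.086020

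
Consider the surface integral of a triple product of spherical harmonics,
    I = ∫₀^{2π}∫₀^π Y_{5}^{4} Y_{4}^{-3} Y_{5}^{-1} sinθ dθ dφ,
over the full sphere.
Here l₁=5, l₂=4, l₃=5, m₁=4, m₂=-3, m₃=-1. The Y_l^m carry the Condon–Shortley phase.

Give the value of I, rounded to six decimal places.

-0.168084

Rules hold: Σm=0, L=14 even, 1≤5≤9.
N = 11·9·11 = 1089
Δ = 4!·6!·4!/15! = 1/3153150
Racah Σ t=0..4: t=0:+1/69120 t=1:−1/1728 t=2:+1/576 t=3:−1/1728 t=4:+1/69120 = 7/11520
⇒ 3j(5 4 5; 0 0 0)² = 2/143, sgn -1
Racah Σ t=0..1: t=0:+1/17280 t=1:−1/103680 = 1/20736
⇒ 3j(5 4 5; 4 -3 -1)² = 10/429, sgn +1
4πI² = N·(3j₀)²·(3jₘ)² = 60/169
I = -1·√(0.35503/4π) = -0.16808437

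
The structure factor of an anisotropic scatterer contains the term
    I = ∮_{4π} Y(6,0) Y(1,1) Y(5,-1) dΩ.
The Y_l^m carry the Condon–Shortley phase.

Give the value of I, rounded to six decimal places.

Checks pass: Σm=0; 12 even; l₃=5∈[5,7].
(2·6+1)(2·1+1)(2·5+1) = 429
Δ: 2! 10! 0! / 13! → 1/858
sum: t=1:−1/14400 = -1/14400
3j²(6 1 5; 0 0 0) = Δ·Π!·Σ² = 6/143  (sign +1)
sum: t=2:+1/34560 = 1/34560
3j²(6 1 5; 0 1 -1) = Δ·Π!·Σ² = 5/286  (sign +1)
combine: 4πI² = 429·6/143·5/286 = 45/143
take √, sign +1: I = 0.15824621

0.158246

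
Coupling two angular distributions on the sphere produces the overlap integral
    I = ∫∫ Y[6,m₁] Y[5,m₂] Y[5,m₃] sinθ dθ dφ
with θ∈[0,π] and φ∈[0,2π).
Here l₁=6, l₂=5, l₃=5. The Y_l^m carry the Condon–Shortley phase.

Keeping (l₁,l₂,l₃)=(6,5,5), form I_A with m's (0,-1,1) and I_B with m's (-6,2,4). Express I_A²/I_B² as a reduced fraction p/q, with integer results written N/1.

Shared (l₁,l₂,l₃)=(6,5,5): N and (l;000)² cancel in I_A²/I_B².
A: Δ = 6!·6!·4!/17! = 1/28588560; Racah Σ t=0..4: t=0:+1/12441600 t=1:−1/86400 t=2:+1/9216 t=3:−1/7776 t=4:+1/55296 = -7/518400; ⇒ 3j(6 5 5; 0 -1 1)² = 12/12155, sgn -1
B: Δ = 6!·6!·4!/17! = 1/28588560; Racah Σ t=6..6: t=6:+1/3110400 = 1/3110400; ⇒ 3j(6 5 5; -6 2 4)² = 21/1105, sgn -1
I_A²/I_B² = (12/12155)/(21/1105) = 4/77

4/77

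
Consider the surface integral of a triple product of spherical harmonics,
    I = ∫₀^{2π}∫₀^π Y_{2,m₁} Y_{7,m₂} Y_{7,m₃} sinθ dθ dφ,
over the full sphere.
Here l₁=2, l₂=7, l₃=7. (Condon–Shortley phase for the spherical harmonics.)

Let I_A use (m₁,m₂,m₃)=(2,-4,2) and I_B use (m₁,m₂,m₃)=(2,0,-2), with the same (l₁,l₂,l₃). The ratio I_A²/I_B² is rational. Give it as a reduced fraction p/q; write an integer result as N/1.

275/378

Same 2,7,7: normalisation and zero-m 3j drop out of the ratio.
A: Δ: 2! 2! 12! / 17! → 1/185640; sum: t=0:+1/8709120 = 1/8709120; 3j²(2 7 7; 2 -4 2) = Δ·Π!·Σ² = 55/3094  (sign -1)
B: Δ: 2! 2! 12! / 17! → 1/185640; sum: t=0:+1/2419200 = 1/2419200; 3j²(2 7 7; 2 0 -2) = Δ·Π!·Σ² = 27/1105  (sign -1)
I_A²/I_B² = (55/3094)/(27/1105) = 275/378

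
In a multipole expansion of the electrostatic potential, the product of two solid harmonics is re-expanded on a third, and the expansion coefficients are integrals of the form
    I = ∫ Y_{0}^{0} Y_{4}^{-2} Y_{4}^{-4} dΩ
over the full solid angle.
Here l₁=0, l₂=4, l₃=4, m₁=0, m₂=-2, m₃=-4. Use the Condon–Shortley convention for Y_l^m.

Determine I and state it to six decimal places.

Σmᵢ = -6 ≠ 0, so the φ-integral vanishes; I = 0

0.000000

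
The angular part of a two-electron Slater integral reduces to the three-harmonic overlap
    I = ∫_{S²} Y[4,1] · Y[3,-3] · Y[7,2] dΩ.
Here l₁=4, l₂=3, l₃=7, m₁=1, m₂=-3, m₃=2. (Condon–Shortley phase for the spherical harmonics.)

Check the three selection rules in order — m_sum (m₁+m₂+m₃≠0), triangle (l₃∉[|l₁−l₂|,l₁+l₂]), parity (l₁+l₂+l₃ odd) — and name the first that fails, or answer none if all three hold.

none

m₁+m₂+m₃ = 1 − 3 + 2 = 0  ✓
triangle: |4−3|=1 ≤ l₃=7 ≤ 4+3=7  ✓
parity: l₁+l₂+l₃ = 14 is even  ✓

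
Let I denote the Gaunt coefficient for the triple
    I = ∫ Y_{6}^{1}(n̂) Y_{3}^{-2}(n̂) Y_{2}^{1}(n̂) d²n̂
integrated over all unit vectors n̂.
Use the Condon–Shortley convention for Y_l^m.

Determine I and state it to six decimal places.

0.000000

|6−3|≤2≤6+3 violated ⇒ I = 0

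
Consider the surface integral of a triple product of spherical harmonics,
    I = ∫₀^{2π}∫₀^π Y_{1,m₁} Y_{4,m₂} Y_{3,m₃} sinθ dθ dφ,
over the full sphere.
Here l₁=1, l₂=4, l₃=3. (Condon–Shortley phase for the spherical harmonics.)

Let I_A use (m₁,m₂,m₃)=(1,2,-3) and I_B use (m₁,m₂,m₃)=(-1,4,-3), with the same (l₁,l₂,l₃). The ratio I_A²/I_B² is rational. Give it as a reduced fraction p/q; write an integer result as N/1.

Same 1,4,3: normalisation and zero-m 3j drop out of the ratio.
A: Δ: 2! 0! 6! / 9! → 1/252; sum: t=0:+1/1440 = 1/1440; 3j²(1 4 3; 1 2 -3) = Δ·Π!·Σ² = 1/252  (sign +1)
B: Δ: 2! 0! 6! / 9! → 1/252; sum: t=2:+1/1440 = 1/1440; 3j²(1 4 3; -1 4 -3) = Δ·Π!·Σ² = 1/9  (sign +1)
I_A²/I_B² = (1/252)/(1/9) = 1/28

1/28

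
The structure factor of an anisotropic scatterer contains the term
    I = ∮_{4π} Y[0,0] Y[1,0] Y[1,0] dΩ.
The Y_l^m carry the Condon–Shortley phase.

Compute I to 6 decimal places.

0.282095

m-sum 0 ✓  L=2 even ✓  1≤1≤1 ✓
Π(2lᵢ+1) = 1×3×3 = 9
triangle coeff Δ(0,1,1) = 1/3
Σ_t [0,0]: t=0:+1/1 = 1/1
(3j)²=1/3 [(0 1 1; 0 0 0)], sign=-1
(m-triple is (0,0,0) — same symbol as above.)
⇒ 4πI² = 1/1
I = (+1)√(1/1/(4π)) = 0.28209479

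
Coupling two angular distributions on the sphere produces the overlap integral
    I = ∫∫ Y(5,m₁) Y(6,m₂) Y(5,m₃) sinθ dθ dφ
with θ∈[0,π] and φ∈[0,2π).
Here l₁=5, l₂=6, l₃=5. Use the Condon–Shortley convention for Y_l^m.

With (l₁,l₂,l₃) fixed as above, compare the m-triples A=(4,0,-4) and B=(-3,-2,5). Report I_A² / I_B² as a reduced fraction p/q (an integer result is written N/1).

Same 5,6,5: normalisation and zero-m 3j drop out of the ratio.
A: Δ: 6! 4! 6! / 17! → 1/28588560; sum: t=0:+1/3110400 t=1:−1/345600 = -1/388800; 3j²(5 6 5; 4 0 -4) = Δ·Π!·Σ² = 192/12155  (sign +1)
B: Δ: 6! 4! 6! / 17! → 1/28588560; sum: t=4:+1/829440 = 1/829440; 3j²(5 6 5; -3 -2 5) = Δ·Π!·Σ² = 35/2431  (sign +1)
I_A²/I_B² = (192/12155)/(35/2431) = 192/175

192/175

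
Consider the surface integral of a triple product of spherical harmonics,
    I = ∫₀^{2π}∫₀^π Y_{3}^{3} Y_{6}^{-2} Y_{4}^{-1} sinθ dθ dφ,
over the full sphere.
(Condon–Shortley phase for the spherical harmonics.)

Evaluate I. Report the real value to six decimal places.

0.000000

Σlᵢ=13 odd — θ-integrand is odd under cosθ→−cosθ; I=0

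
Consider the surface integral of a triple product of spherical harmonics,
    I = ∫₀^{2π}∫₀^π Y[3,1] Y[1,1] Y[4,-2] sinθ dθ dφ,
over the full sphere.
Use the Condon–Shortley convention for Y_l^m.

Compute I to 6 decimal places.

0.238414

Checks pass: Σm=0; 8 even; l₃=4∈[2,4].
(2·3+1)(2·1+1)(2·4+1) = 189
Δ: 0! 6! 2! / 9! → 1/252
sum: t=0:+1/36 = 1/36
3j²(3 1 4; 0 0 0) = Δ·Π!·Σ² = 4/63  (sign +1)
sum: t=0:+1/96 = 1/96
3j²(3 1 4; 1 1 -2) = Δ·Π!·Σ² = 5/84  (sign +1)
combine: 4πI² = 189·4/63·5/84 = 5/7
take √, sign +1: I = 0.23841361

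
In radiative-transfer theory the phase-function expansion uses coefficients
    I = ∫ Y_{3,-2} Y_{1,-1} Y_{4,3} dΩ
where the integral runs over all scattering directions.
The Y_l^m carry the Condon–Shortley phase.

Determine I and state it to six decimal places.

-0.282095

Rules hold: Σm=0, L=8 even, 2≤4≤4.
N = 7·3·9 = 189
Δ = 0!·6!·2!/9! = 1/252
Racah Σ t=0..0: t=0:+1/36 = 1/36
⇒ 3j(3 1 4; 0 0 0)² = 4/63, sgn +1
Racah Σ t=0..0: t=0:+1/240 = 1/240
⇒ 3j(3 1 4; -2 -1 3)² = 1/12, sgn -1
4πI² = N·(3j₀)²·(3jₘ)² = 1/1
I = -1·√(1/4π) = -0.28209479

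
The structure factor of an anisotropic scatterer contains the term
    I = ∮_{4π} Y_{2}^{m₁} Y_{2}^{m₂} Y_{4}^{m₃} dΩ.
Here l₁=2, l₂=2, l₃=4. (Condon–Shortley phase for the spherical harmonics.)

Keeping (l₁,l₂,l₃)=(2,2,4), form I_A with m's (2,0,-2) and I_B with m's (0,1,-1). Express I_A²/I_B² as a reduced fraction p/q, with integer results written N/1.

Same 2,2,4: normalisation and zero-m 3j drop out of the ratio.
A: Δ: 0! 4! 4! / 9! → 1/630; sum: t=0:+1/96 = 1/96; 3j²(2 2 4; 2 0 -2) = Δ·Π!·Σ² = 1/42  (sign +1)
B: Δ: 0! 4! 4! / 9! → 1/630; sum: t=0:+1/24 = 1/24; 3j²(2 2 4; 0 1 -1) = Δ·Π!·Σ² = 1/21  (sign -1)
I_A²/I_B² = (1/42)/(1/21) = 1/2

1/2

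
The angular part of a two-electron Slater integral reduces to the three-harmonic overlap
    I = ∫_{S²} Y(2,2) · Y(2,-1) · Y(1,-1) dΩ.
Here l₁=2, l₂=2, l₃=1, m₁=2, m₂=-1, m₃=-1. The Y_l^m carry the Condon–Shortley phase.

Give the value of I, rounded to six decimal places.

0.000000

Σlᵢ=5 odd — θ-integrand is odd under cosθ→−cosθ; I=0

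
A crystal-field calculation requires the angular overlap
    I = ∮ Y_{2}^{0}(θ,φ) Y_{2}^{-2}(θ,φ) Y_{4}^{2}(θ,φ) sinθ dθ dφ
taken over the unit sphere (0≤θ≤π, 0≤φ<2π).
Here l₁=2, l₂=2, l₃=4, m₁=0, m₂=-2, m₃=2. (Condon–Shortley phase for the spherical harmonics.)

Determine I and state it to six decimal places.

0.156078

Rules hold: Σm=0, L=8 even, 0≤4≤4.
N = 5·5·9 = 225
Δ = 0!·4!·4!/9! = 1/630
Racah Σ t=0..0: t=0:+1/16 = 1/16
⇒ 3j(2 2 4; 0 0 0)² = 2/35, sgn +1
Racah Σ t=0..0: t=0:+1/96 = 1/96
⇒ 3j(2 2 4; 0 -2 2)² = 1/42, sgn +1
4πI² = N·(3j₀)²·(3jₘ)² = 15/49
I = +1·√(0.306122/4π) = 0.15607835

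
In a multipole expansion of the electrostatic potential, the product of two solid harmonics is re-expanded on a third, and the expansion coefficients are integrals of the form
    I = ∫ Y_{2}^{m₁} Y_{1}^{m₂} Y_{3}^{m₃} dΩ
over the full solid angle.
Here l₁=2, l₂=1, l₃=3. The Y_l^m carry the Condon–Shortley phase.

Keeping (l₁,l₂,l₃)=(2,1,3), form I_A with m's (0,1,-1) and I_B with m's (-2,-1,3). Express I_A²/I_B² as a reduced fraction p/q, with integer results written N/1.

Shared (l₁,l₂,l₃)=(2,1,3): N and (l;000)² cancel in I_A²/I_B².
A: Δ = 0!·4!·2!/7! = 1/105; Racah Σ t=0..0: t=0:+1/8 = 1/8; ⇒ 3j(2 1 3; 0 1 -1)² = 2/35, sgn +1
B: Δ = 0!·4!·2!/7! = 1/105; Racah Σ t=0..0: t=0:+1/48 = 1/48; ⇒ 3j(2 1 3; -2 -1 3)² = 1/7, sgn +1
I_A²/I_B² = (2/35)/(1/7) = 2/5

2/5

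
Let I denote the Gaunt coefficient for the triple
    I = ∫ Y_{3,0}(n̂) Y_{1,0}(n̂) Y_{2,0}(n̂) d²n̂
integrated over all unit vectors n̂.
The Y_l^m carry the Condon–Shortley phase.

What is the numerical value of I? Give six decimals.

m-sum 0 ✓  L=6 even ✓  2≤2≤4 ✓
Π(2lᵢ+1) = 7×3×5 = 105
triangle coeff Δ(3,1,2) = 1/105
Σ_t [1,1]: t=1:−1/4 = -1/4
(3j)²=3/35 [(3 1 2; 0 0 0)], sign=-1
(m-triple is (0,0,0) — same symbol as above.)
⇒ 4πI² = 27/35
I = (+1)√(27/35/(4π)) = 0.24776670

0.247767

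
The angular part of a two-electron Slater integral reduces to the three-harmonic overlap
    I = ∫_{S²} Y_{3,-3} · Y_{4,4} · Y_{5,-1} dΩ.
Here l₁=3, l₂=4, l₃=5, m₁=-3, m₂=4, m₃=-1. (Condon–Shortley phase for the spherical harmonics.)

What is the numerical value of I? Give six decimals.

0.050679

Checks pass: Σm=0; 12 even; l₃=5∈[1,7].
(2·3+1)(2·4+1)(2·5+1) = 693
Δ: 2! 4! 6! / 13! → 1/180180
sum: t=0:+1/576 t=1:−1/144 t=2:+1/576 = -1/288
3j²(3 4 5; 0 0 0) = Δ·Π!·Σ² = 20/1001  (sign +1)
sum: t=2:+1/34560 = 1/34560
3j²(3 4 5; -3 4 -1) = Δ·Π!·Σ² = 1/429  (sign +1)
combine: 4πI² = 693·20/1001·1/429 = 60/1859
take √, sign +1: I = 0.05067935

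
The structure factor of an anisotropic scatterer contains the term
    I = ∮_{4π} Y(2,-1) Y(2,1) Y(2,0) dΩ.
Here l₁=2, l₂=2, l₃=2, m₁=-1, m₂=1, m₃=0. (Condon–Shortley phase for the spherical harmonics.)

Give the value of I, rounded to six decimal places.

m-sum 0 ✓  L=6 even ✓  0≤2≤4 ✓
Π(2lᵢ+1) = 5×5×5 = 125
triangle coeff Δ(2,2,2) = 1/630
Σ_t [0,2]: t=0:+1/8 t=1:−1/1 t=2:+1/8 = -3/4
(3j)²=2/35 [(2 2 2; 0 0 0)], sign=-1
Σ_t [1,2]: t=1:−1/4 t=2:+1/2 = 1/4
(3j)²=1/70 [(2 2 2; -1 1 0)], sign=+1
⇒ 4πI² = 5/49
I = (-1)√(5/49/(4π)) = -0.09011188

-0.090112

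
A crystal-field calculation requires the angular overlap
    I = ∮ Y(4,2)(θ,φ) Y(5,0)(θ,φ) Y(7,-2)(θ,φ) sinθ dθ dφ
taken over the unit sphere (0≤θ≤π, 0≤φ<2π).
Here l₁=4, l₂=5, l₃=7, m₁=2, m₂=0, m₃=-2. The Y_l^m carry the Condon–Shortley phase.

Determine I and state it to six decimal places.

-0.014400

Checks pass: Σm=0; 16 even; l₃=7∈[1,9].
(2·4+1)(2·5+1)(2·7+1) = 1485
Δ: 2! 6! 8! / 17! → 1/6126120
sum: t=0:+1/69120 t=1:−1/20736 t=2:+1/69120 = -1/51840
3j²(4 5 7; 0 0 0) = Δ·Π!·Σ² = 280/21879  (sign +1)
sum: t=0:+1/69120 t=1:−1/69120 t=2:+1/1036800 = 1/1036800
3j²(4 5 7; 2 0 -2) = Δ·Π!·Σ² = 1/7293  (sign -1)
combine: 4πI² = 1485·280/21879·1/7293 = 1400/537251
take √, sign -1: I = -0.01440026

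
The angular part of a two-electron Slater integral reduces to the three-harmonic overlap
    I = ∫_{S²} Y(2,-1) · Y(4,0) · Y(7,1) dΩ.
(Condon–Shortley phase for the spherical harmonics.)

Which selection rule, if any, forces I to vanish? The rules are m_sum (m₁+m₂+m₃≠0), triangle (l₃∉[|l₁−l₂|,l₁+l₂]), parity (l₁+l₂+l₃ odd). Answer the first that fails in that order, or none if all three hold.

azimuthal sum: -1 + 0 + 1 = 0  ✓
2 ≤ 7 ≤ 6 (triangle on l)  ✗
L = 2 + 4 + 7 = 13 (odd)

triangle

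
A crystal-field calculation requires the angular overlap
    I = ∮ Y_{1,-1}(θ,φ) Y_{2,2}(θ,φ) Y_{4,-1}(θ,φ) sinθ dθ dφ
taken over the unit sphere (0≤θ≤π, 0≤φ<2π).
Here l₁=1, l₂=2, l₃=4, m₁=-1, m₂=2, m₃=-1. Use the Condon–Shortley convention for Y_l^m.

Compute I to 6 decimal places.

triangle: need 1≤l₃≤3, have 4; I=0

0.000000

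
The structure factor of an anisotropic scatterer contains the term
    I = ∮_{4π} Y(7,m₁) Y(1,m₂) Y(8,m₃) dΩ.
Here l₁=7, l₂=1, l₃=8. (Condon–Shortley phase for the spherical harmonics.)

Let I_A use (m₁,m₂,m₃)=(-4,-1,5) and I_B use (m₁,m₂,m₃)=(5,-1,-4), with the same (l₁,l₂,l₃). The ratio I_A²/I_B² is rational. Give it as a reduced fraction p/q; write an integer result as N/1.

Same 7,1,8: normalisation and zero-m 3j drop out of the ratio.
A: Δ: 0! 14! 2! / 17! → 1/2040; sum: t=0:+1/479001600 = 1/479001600; 3j²(7 1 8; -4 -1 5) = Δ·Π!·Σ² = 13/340  (sign -1)
B: Δ: 0! 14! 2! / 17! → 1/2040; sum: t=0:+1/1916006400 = 1/1916006400; 3j²(7 1 8; 5 -1 -4) = Δ·Π!·Σ² = 1/340  (sign +1)
I_A²/I_B² = (13/340)/(1/340) = 13/1

13/1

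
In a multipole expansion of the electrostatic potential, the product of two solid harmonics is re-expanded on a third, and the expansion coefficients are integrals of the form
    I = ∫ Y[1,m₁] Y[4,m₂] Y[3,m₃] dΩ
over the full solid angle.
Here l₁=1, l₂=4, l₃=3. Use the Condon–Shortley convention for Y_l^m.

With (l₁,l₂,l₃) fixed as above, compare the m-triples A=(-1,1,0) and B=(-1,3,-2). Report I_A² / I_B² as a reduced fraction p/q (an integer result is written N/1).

10/21

Shared (l₁,l₂,l₃)=(1,4,3): N and (l;000)² cancel in I_A²/I_B².
A: Δ = 2!·0!·6!/9! = 1/252; Racah Σ t=2..2: t=2:+1/72 = 1/72; ⇒ 3j(1 4 3; -1 1 0)² = 5/126, sgn -1
B: Δ = 2!·0!·6!/9! = 1/252; Racah Σ t=2..2: t=2:+1/240 = 1/240; ⇒ 3j(1 4 3; -1 3 -2)² = 1/12, sgn -1
I_A²/I_B² = (5/126)/(1/12) = 10/21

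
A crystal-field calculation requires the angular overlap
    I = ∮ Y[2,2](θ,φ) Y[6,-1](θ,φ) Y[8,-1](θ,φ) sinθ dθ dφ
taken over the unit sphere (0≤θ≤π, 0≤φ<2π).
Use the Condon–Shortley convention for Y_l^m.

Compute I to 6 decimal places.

m-sum 0 ✓  L=16 even ✓  4≤8≤8 ✓
Π(2lᵢ+1) = 5×13×17 = 1105
triangle coeff Δ(2,6,8) = 1/30940
Σ_t [0,0]: t=0:+1/2073600 = 1/2073600
(3j)²=28/1105 [(2 6 8; 0 0 0)], sign=+1
Σ_t [0,0]: t=0:+1/14515200 = 1/14515200
(3j)²=9/2210 [(2 6 8; 2 -1 -1)], sign=-1
⇒ 4πI² = 126/1105
I = (-1)√(126/1105/(4π)) = -0.09525750

-0.095258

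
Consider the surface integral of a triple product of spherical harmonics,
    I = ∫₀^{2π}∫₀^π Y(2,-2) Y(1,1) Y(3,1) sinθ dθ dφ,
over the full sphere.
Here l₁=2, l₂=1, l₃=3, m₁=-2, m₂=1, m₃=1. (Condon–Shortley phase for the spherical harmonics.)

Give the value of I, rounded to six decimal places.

Checks pass: Σm=0; 6 even; l₃=3∈[1,3].
(2·2+1)(2·1+1)(2·3+1) = 105
Δ: 0! 4! 2! / 7! → 1/105
sum: t=0:+1/4 = 1/4
3j²(2 1 3; 0 0 0) = Δ·Π!·Σ² = 3/35  (sign -1)
sum: t=0:+1/48 = 1/48
3j²(2 1 3; -2 1 1) = Δ·Π!·Σ² = 1/105  (sign +1)
combine: 4πI² = 105·3/35·1/105 = 3/35
take √, sign -1: I = -0.08258890

-0.082589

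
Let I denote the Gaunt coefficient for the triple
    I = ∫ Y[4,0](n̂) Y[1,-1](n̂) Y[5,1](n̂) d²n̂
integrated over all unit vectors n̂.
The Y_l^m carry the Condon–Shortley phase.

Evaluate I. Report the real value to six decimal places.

Rules hold: Σm=0, L=10 even, 3≤5≤5.
N = 9·3·11 = 297
Δ = 0!·8!·2!/11! = 1/495
Racah Σ t=0..0: t=0:+1/576 = 1/576
⇒ 3j(4 1 5; 0 0 0)² = 5/99, sgn -1
Racah Σ t=0..0: t=0:+1/1152 = 1/1152
⇒ 3j(4 1 5; 0 -1 1)² = 1/33, sgn +1
4πI² = N·(3j₀)²·(3jₘ)² = 5/11
I = -1·√(0.454545/4π) = -0.19018827

-0.190188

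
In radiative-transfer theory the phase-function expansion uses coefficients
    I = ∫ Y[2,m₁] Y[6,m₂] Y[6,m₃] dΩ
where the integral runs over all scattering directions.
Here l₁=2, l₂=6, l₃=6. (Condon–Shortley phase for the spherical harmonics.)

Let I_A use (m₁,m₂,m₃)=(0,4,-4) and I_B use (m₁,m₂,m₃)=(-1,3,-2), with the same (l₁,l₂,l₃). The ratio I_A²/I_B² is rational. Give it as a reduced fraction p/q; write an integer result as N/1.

2/75

Same 2,6,6: normalisation and zero-m 3j drop out of the ratio.
A: Δ: 2! 2! 10! / 15! → 1/90090; sum: t=0:+1/14515200 t=1:−1/362880 t=2:+1/322560 = 1/2419200; 3j²(2 6 6; 0 4 -4) = Δ·Π!·Σ² = 2/5005  (sign +1)
B: Δ: 2! 2! 10! / 15! → 1/90090; sum: t=1:−1/161280 t=2:+1/60480 = 1/96768; 3j²(2 6 6; -1 3 -2) = Δ·Π!·Σ² = 15/1001  (sign +1)
I_A²/I_B² = (2/5005)/(15/1001) = 2/75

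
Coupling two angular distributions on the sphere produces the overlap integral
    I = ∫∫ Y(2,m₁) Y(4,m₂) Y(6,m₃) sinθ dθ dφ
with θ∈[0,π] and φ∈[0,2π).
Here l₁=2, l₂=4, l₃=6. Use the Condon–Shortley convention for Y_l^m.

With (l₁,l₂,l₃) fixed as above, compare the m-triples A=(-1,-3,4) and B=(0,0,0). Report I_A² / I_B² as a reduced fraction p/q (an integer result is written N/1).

16/15

Shared (l₁,l₂,l₃)=(2,4,6): N and (l;000)² cancel in I_A²/I_B².
A: Δ = 0!·4!·8!/13! = 1/6435; Racah Σ t=0..0: t=0:+1/30240 = 1/30240; ⇒ 3j(2 4 6; -1 -3 4)² = 16/429, sgn +1
B: Δ = 0!·4!·8!/13! = 1/6435; Racah Σ t=0..0: t=0:+1/2304 = 1/2304; ⇒ 3j(2 4 6; 0 0 0)² = 5/143, sgn +1
I_A²/I_B² = (16/429)/(5/143) = 16/15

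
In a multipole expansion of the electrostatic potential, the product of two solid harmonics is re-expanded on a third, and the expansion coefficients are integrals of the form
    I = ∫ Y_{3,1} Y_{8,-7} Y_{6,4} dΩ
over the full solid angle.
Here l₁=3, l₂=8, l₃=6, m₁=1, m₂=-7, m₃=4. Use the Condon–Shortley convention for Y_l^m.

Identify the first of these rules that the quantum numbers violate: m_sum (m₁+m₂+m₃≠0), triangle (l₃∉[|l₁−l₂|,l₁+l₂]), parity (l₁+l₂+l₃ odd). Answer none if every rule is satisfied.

m_sum

m₁+m₂+m₃ = 1 − 7 + 4 = -2  ✗
triangle: |3−8|=5 ≤ l₃=6 ≤ 3+8=11
parity: l₁+l₂+l₃ = 17 is odd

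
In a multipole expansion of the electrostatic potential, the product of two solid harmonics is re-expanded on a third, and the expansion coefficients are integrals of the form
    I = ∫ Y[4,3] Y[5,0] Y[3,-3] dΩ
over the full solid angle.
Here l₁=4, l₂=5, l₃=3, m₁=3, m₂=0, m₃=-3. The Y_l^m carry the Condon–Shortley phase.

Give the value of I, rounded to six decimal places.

m-sum 0 ✓  L=12 even ✓  1≤3≤9 ✓
Π(2lᵢ+1) = 9×11×7 = 693
triangle coeff Δ(4,5,3) = 1/180180
Σ_t [2,4]: t=2:+1/576 t=3:−1/144 t=4:+1/576 = -1/288
(3j)²=20/1001 [(4 5 3; 0 0 0)], sign=+1
Σ_t [1,1]: t=1:−1/5760 = -1/5760
(3j)²=5/572 [(4 5 3; 3 0 -3)], sign=-1
⇒ 4πI² = 225/1859
I = (-1)√(225/1859/(4π)) = -0.09814013

-0.098140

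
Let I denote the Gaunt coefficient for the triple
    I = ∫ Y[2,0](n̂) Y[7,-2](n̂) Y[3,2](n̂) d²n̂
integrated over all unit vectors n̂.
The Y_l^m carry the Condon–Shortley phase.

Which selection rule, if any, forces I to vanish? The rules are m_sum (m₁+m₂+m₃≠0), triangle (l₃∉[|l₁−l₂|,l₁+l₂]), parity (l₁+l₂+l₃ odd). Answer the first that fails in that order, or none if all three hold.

Σmᵢ = 0  ✓
l₃∈[|l₁−l₂|,l₁+l₂]=[5,9], have l₃=3  ✗
Σlᵢ = 12 ⇒ even

triangle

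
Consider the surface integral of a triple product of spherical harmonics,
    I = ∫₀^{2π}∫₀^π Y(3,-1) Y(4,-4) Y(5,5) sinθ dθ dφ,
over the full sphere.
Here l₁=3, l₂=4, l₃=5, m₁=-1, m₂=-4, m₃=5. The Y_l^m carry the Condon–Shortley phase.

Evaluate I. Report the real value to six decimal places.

0.189625

Rules hold: Σm=0, L=12 even, 1≤5≤7.
N = 7·9·11 = 693
Δ = 2!·4!·6!/13! = 1/180180
Racah Σ t=0..2: t=0:+1/576 t=1:−1/144 t=2:+1/576 = -1/288
⇒ 3j(3 4 5; 0 0 0)² = 20/1001, sgn +1
Racah Σ t=0..0: t=0:+1/34560 = 1/34560
⇒ 3j(3 4 5; -1 -4 5)² = 14/429, sgn +1
4πI² = N·(3j₀)²·(3jₘ)² = 840/1859
I = +1·√(0.451856/4π) = 0.18962475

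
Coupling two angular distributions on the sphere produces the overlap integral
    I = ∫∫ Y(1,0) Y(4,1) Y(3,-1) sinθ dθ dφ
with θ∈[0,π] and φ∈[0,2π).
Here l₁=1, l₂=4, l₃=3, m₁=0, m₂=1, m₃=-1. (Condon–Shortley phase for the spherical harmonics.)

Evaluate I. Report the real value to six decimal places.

-0.238414

m-sum 0 ✓  L=8 even ✓  3≤3≤5 ✓
Π(2lᵢ+1) = 3×9×7 = 189
triangle coeff Δ(1,4,3) = 1/252
Σ_t [1,1]: t=1:−1/36 = -1/36
(3j)²=4/63 [(1 4 3; 0 0 0)], sign=+1
Σ_t [1,1]: t=1:−1/48 = -1/48
(3j)²=5/84 [(1 4 3; 0 1 -1)], sign=-1
⇒ 4πI² = 5/7
I = (-1)√(5/7/(4π)) = -0.23841361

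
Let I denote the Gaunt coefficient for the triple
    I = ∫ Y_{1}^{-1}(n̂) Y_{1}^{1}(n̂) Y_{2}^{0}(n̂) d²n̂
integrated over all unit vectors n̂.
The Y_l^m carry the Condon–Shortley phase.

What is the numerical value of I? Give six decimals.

0.126157

Checks pass: Σm=0; 4 even; l₃=2∈[0,2].
(2·1+1)(2·1+1)(2·2+1) = 45
Δ: 0! 2! 2! / 5! → 1/30
sum: t=0:+1/1 = 1/1
3j²(1 1 2; 0 0 0) = Δ·Π!·Σ² = 2/15  (sign +1)
sum: t=0:+1/4 = 1/4
3j²(1 1 2; -1 1 0) = Δ·Π!·Σ² = 1/30  (sign +1)
combine: 4πI² = 45·2/15·1/30 = 1/5
take √, sign +1: I = 0.12615663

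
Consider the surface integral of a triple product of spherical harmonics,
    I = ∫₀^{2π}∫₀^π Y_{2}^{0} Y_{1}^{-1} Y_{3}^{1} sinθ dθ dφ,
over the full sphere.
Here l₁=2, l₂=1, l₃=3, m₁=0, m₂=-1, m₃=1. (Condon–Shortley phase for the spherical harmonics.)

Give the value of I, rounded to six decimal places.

m-sum 0 ✓  L=6 even ✓  1≤3≤3 ✓
Π(2lᵢ+1) = 5×3×7 = 105
triangle coeff Δ(2,1,3) = 1/105
Σ_t [0,0]: t=0:+1/4 = 1/4
(3j)²=3/35 [(2 1 3; 0 0 0)], sign=-1
Σ_t [0,0]: t=0:+1/8 = 1/8
(3j)²=2/35 [(2 1 3; 0 -1 1)], sign=+1
⇒ 4πI² = 18/35
I = (-1)√(18/35/(4π)) = -0.20230066

-0.202301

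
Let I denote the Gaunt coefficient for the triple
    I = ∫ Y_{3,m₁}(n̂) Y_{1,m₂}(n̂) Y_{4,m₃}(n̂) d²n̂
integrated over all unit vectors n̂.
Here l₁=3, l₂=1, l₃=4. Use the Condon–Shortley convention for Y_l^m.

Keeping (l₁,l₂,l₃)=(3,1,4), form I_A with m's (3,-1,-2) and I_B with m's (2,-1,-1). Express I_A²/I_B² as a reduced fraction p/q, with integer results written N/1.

1/3

Same 3,1,4: normalisation and zero-m 3j drop out of the ratio.
A: Δ: 0! 6! 2! / 9! → 1/252; sum: t=0:+1/1440 = 1/1440; 3j²(3 1 4; 3 -1 -2) = Δ·Π!·Σ² = 1/252  (sign +1)
B: Δ: 0! 6! 2! / 9! → 1/252; sum: t=0:+1/240 = 1/240; 3j²(3 1 4; 2 -1 -1) = Δ·Π!·Σ² = 1/84  (sign -1)
I_A²/I_B² = (1/252)/(1/84) = 1/3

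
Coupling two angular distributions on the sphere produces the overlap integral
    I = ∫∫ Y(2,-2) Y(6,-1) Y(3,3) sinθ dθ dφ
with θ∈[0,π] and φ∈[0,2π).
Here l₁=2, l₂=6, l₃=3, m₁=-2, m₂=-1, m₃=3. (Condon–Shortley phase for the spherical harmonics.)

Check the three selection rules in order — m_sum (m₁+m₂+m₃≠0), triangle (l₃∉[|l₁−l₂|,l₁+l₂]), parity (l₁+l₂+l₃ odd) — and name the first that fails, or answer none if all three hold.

triangle

azimuthal sum: -2 − 1 + 3 = 0  ✓
4 ≤ 3 ≤ 8 (triangle on l)  ✗
L = 2 + 6 + 3 = 11 (odd)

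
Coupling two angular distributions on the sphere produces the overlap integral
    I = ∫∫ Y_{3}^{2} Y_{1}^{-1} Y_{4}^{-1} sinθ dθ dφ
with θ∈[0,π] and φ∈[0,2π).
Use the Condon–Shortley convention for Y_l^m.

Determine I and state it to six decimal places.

-0.106622

m-sum 0 ✓  L=8 even ✓  2≤4≤4 ✓
Π(2lᵢ+1) = 7×3×9 = 189
triangle coeff Δ(3,1,4) = 1/252
Σ_t [0,0]: t=0:+1/36 = 1/36
(3j)²=4/63 [(3 1 4; 0 0 0)], sign=+1
Σ_t [0,0]: t=0:+1/240 = 1/240
(3j)²=1/84 [(3 1 4; 2 -1 -1)], sign=-1
⇒ 4πI² = 1/7
I = (-1)√(1/7/(4π)) = -0.10662181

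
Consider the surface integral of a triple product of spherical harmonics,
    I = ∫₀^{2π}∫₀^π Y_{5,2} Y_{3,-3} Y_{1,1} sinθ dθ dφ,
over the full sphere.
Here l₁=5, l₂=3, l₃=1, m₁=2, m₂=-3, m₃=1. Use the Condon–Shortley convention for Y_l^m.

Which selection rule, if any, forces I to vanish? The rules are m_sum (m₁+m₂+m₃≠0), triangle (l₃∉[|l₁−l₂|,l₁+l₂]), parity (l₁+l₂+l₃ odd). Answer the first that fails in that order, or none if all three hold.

triangle

Σmᵢ = 0  ✓
l₃∈[|l₁−l₂|,l₁+l₂]=[2,8], have l₃=1  ✗
Σlᵢ = 9 ⇒ odd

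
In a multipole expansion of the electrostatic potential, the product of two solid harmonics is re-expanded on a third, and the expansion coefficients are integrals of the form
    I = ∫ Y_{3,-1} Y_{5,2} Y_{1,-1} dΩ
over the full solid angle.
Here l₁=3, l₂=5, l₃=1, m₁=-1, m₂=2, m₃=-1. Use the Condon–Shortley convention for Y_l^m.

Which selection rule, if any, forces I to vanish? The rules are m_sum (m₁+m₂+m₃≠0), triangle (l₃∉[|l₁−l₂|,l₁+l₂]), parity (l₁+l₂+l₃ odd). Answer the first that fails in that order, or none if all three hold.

azimuthal sum: -1 + 2 − 1 = 0  ✓
2 ≤ 1 ≤ 8 (triangle on l)  ✗
L = 3 + 5 + 1 = 9 (odd)

triangle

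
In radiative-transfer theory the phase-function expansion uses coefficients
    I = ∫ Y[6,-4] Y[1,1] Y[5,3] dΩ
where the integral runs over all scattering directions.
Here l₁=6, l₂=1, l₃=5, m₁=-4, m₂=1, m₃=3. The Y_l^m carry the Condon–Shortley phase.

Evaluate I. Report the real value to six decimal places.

Checks pass: Σm=0; 12 even; l₃=5∈[5,7].
(2·6+1)(2·1+1)(2·5+1) = 429
Δ: 2! 10! 0! / 13! → 1/858
sum: t=1:−1/14400 = -1/14400
3j²(6 1 5; 0 0 0) = Δ·Π!·Σ² = 6/143  (sign +1)
sum: t=2:+1/161280 = 1/161280
3j²(6 1 5; -4 1 3) = Δ·Π!·Σ² = 15/286  (sign +1)
combine: 4πI² = 429·6/143·15/286 = 135/143
take √, sign +1: I = 0.27409047

0.274090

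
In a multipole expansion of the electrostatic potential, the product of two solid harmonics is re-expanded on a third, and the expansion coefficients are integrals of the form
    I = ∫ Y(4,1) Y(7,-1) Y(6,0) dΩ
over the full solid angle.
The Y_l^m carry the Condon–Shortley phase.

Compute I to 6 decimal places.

Σlᵢ=17 odd — θ-integrand is odd under cosθ→−cosθ; I=0

0.000000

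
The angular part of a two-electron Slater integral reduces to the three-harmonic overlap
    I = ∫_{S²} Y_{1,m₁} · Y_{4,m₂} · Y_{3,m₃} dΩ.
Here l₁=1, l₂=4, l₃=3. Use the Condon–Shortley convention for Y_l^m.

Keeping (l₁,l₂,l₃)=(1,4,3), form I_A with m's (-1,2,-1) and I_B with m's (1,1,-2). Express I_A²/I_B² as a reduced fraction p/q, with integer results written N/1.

Same 1,4,3: normalisation and zero-m 3j drop out of the ratio.
A: Δ: 2! 0! 6! / 9! → 1/252; sum: t=2:+1/96 = 1/96; 3j²(1 4 3; -1 2 -1) = Δ·Π!·Σ² = 5/84  (sign +1)
B: Δ: 2! 0! 6! / 9! → 1/252; sum: t=0:+1/240 = 1/240; 3j²(1 4 3; 1 1 -2) = Δ·Π!·Σ² = 1/84  (sign -1)
I_A²/I_B² = (5/84)/(1/84) = 5/1

5/1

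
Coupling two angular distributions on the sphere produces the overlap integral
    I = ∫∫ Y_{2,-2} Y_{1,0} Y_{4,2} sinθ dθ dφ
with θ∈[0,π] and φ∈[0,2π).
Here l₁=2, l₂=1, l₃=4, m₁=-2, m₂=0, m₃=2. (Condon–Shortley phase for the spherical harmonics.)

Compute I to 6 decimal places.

0.000000

triangle: need 1≤l₃≤3, have 4; I=0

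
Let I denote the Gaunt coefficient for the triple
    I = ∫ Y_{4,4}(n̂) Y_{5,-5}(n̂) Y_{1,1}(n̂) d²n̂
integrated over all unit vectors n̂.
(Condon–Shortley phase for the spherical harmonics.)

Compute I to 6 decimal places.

m-sum 0 ✓  L=10 even ✓  1≤1≤9 ✓
Π(2lᵢ+1) = 9×11×3 = 297
triangle coeff Δ(4,5,1) = 1/495
Σ_t [4,4]: t=4:+1/576 = 1/576
(3j)²=5/99 [(4 5 1; 0 0 0)], sign=-1
Σ_t [0,0]: t=0:+1/80640 = 1/80640
(3j)²=1/11 [(4 5 1; 4 -5 1)], sign=+1
⇒ 4πI² = 15/11
I = (-1)√(15/11/(4π)) = -0.32941575

-0.329416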